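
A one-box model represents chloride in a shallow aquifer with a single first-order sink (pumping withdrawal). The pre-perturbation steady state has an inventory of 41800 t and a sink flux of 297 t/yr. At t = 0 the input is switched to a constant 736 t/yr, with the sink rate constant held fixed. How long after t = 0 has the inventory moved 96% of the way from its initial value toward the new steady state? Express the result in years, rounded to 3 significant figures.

453 yr

τ = M₀/F₀ = 41800/297 = 140.7 yr.
The remaining gap fraction is e^(−t/τ); 96% covered ⇒ e^(−t/τ) = 0.0400.
t = −τ ln(0.0400) = 140.7 × 3.219 = 453.0 yr.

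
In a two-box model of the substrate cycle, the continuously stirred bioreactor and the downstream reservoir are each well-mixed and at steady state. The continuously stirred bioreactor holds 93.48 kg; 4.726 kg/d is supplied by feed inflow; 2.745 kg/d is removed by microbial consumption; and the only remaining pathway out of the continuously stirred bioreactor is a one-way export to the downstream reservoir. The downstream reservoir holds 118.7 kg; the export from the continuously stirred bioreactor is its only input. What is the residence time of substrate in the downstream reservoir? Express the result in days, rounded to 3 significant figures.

59.9 d

Balance the continuously stirred bioreactor: ΣF_in = 4.7260 kg/d.
Export to the downstream reservoir = ΣF_in − (2.745) = 1.9810 kg/d.
At steady state the output of the downstream reservoir equals its input, 1.9810 kg/d.
τ = M / F = 118.7 / 1.9810 = 59.92 d.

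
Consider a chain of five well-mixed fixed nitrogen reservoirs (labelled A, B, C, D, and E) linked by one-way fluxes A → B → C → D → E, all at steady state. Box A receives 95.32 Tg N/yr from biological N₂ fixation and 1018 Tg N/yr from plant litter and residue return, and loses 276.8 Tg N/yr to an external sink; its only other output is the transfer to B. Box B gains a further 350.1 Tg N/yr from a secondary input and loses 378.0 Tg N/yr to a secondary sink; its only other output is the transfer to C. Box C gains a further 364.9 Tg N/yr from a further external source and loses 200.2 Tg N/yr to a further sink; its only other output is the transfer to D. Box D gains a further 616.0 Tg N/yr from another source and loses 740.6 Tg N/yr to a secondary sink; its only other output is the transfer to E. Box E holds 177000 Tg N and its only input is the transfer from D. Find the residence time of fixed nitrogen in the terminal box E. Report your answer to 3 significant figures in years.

Box A: F(A→B) = (95.32 + 1018) − 276.8 = 836.52 Tg N/yr.
Box B: F(B→C) = (836.52 + 350.1) − 378.0 = 808.62 Tg N/yr.
Box C: F(C→D) = (808.62 + 364.9) − 200.2 = 973.32 Tg N/yr.
Box D: F(D→E) = (973.32 + 616.0) − 740.6 = 848.72 Tg N/yr.
Box E throughput = its input = 848.72 Tg N/yr; τ = 177000 / 848.72 = 208.5 yr.

209 yr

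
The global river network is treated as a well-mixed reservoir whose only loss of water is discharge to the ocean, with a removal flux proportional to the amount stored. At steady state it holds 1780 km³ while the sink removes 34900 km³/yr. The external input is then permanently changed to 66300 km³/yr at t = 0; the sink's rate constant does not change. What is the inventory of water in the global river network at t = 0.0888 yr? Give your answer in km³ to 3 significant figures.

3100 km³

Residence time τ = M₀/F₀ = 0.05100 yr. The eventual steady state is M_∞ = M₀·(F₁/F₀) = 1780 × 66300/34900 = 3381.5 km³.
The anomaly ΔM(t) = M(t) − M_∞ decays as ΔM₀·e^(−t/τ) with ΔM₀ = 1780 − 3381.5 = −1601 km³.
At t = 0.0888 yr, e^(−t/τ) = e^(−1.741) = 0.1753, so ΔM = −280.8 km³ and M = 3381.5 − 280.8 = 3100.7 km³.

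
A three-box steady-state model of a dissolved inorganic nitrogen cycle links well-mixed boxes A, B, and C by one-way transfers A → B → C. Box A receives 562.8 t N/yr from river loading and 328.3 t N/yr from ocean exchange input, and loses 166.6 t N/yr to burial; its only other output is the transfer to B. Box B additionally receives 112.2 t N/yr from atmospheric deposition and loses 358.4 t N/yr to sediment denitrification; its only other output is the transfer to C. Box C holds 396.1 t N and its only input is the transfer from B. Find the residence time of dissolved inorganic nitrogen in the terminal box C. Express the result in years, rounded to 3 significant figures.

0.828 yr

Box A: F(A→B) = (562.8 + 328.3) − 166.6 = 724.50 t N/yr.
Box B: F(B→C) = (724.50 + 112.2) − 358.4 = 478.30 t N/yr.
Box C throughput = its input = 478.30 t N/yr; τ = 396.1 / 478.30 = 0.8281 yr.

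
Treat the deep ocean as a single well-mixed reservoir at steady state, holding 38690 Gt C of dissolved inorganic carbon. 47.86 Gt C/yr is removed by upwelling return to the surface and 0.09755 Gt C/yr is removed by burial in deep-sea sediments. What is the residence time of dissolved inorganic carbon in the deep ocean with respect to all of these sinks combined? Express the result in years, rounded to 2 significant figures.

810 yr

Total removal flux = 47.86 + 0.09755 = 47.958 Gt C/yr.
τ = M / ΣF_out = 38690 / 47.958 = 806.8 yr.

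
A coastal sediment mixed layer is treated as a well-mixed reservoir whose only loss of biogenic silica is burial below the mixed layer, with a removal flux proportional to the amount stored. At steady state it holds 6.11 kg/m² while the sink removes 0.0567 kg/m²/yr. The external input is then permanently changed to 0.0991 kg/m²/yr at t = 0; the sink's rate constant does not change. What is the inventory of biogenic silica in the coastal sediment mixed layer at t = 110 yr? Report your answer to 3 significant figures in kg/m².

The sink rate constant is k = F₀/M₀ = 0.0567/6.11 = 0.009280 yr⁻¹.
Solving dM/dt = F₁ − kM with M(0) = M₀ gives M(t) = F₁/k + (M₀ − F₁/k)·e^(−kt).
F₁/k = 0.0991/0.009280 = 10.679 kg/m²; kt = 0.009280 × 110 = 1.021, e^(−kt) = 0.3603.
M(110) = 10.679 + (6.11 − 10.679) × 0.3603 = 10.679 − 1.646 = 9.0328 kg/m².

9.03 kg/m²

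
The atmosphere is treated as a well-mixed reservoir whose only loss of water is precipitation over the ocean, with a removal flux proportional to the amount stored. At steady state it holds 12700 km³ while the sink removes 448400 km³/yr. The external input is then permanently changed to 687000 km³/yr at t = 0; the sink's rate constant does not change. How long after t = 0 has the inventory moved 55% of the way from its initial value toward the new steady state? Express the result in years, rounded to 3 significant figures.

0.0226 yr

τ = M₀/F₀ = 12700/448400 = 0.02832 yr.
The remaining gap fraction is e^(−t/τ); 55% covered ⇒ e^(−t/τ) = 0.450.
t = −τ ln(0.450) = 0.02832 × 0.7985 = 0.02262 yr.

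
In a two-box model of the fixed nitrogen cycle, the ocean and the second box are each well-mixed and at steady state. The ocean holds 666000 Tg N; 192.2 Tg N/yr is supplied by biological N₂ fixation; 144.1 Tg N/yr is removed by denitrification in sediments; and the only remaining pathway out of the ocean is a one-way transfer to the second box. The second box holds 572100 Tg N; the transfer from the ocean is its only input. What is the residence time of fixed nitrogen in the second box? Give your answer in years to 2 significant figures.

Balance the ocean: ΣF_in = 192.20 Tg N/yr.
Transfer to the second box = ΣF_in − (144.1) = 48.100 Tg N/yr.
At steady state the output of the second box equals its input, 48.100 Tg N/yr.
τ = M / F = 572100 / 48.100 = 11890 yr.

12000 yr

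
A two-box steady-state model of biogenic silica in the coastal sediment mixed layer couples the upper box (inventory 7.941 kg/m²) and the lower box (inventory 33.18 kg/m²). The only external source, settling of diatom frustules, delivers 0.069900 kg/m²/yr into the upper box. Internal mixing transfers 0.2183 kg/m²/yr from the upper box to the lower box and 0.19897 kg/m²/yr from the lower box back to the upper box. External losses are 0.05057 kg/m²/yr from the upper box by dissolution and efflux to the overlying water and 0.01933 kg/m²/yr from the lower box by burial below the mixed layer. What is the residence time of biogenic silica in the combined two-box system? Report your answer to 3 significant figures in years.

Residence time in the combined system uses the total inventory and the total *external* removal — internal exchanges between the two boxes cancel.
M_total = 7.941 + 33.18 = 41.121 kg/m².
ΣF_external_out = 0.05057 + 0.01933 = 0.069900 kg/m²/yr.
τ = M_total / ΣF_ext = 41.121 / 0.069900 = 588.3 yr.

588 yr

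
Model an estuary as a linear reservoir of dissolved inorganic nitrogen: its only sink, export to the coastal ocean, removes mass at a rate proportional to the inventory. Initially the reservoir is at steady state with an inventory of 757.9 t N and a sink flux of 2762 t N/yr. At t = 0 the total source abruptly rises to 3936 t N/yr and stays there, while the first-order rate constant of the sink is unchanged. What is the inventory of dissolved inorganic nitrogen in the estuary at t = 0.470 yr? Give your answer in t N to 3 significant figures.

1020 t N

τ = M₀/F₀ = 757.9/2762 = 0.2744 yr; rate constant k = 1/τ.
New steady state M_∞ = F₁/k = F₁·τ = 3936 × 0.2744 = 1080.0 t N.
M(t) = M_∞ + (M₀ − M_∞)·e^(−t/τ); t/τ = 0.470/0.2744 = 1.713, so e^(−t/τ) = 0.1804.
M(t) = 1080.0 − 322.1 × 0.1804 = 1021.9 t N.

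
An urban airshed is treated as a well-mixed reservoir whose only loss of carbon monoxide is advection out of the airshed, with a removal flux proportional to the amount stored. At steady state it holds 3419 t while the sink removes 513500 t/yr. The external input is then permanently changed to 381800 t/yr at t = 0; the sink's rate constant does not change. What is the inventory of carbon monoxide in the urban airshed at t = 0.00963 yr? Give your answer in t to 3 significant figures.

τ = M₀/F₀ = 3419/513500 = 0.006658 yr; rate constant k = 1/τ.
New steady state M_∞ = F₁/k = F₁·τ = 381800 × 0.006658 = 2542.1 t.
M(t) = M_∞ + (M₀ − M_∞)·e^(−t/τ); t/τ = 0.00963/0.006658 = 1.446, so e^(−t/τ) = 0.2354.
M(t) = 2542.1 + 876.9 × 0.2354 = 2748.6 t.

2750 t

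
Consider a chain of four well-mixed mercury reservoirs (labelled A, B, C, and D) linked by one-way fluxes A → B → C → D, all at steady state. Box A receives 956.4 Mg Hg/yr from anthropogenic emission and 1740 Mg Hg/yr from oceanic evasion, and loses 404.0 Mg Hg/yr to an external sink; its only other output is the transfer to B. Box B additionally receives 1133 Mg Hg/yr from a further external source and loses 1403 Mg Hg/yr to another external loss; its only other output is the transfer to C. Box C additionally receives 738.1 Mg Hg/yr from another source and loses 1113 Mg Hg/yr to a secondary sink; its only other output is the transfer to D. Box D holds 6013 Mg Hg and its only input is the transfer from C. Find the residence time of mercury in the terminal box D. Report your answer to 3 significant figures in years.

3.65 yr

Box A: F(A→B) = (956.4 + 1740) − 404.0 = 2292.4 Mg Hg/yr.
Box B: F(B→C) = (2292.4 + 1133) − 1403 = 2022.4 Mg Hg/yr.
Box C: F(C→D) = (2022.4 + 738.1) − 1113 = 1647.5 Mg Hg/yr.
Box D throughput = its input = 1647.5 Mg Hg/yr; τ = 6013 / 1647.5 = 3.650 yr.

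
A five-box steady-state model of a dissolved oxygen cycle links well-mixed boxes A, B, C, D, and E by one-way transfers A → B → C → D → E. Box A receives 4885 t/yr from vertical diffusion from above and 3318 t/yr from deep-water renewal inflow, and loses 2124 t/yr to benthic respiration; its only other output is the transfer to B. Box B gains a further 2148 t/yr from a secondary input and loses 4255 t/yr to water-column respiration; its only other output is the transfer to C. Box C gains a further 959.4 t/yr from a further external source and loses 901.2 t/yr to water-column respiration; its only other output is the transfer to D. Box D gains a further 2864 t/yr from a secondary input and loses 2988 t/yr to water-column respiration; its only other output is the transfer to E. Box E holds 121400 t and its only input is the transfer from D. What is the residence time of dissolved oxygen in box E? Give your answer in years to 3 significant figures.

31.1 yr

Box A: F(A→B) = (4885 + 3318) − 2124 = 6079.0 t/yr.
Box B: F(B→C) = (6079.0 + 2148) − 4255 = 3972.0 t/yr.
Box C: F(C→D) = (3972.0 + 959.4) − 901.2 = 4030.2 t/yr.
Box D: F(D→E) = (4030.2 + 2864) − 2988 = 3906.2 t/yr.
Box E throughput = its input = 3906.2 t/yr; τ = 121400 / 3906.2 = 31.08 yr.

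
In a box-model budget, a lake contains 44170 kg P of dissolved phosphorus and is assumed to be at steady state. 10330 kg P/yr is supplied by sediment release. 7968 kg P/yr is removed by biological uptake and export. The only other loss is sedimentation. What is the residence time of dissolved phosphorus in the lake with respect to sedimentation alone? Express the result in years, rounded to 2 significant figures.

19 yr

At steady state ΣF_in = ΣF_out.
ΣF_in = 10330 kg P/yr.
Sedimentation flux = ΣF_in − (7968) = 10330 − 7968 = 2362 kg P/yr.
τ = M / F = 44170 / 2362 = 18.70 yr.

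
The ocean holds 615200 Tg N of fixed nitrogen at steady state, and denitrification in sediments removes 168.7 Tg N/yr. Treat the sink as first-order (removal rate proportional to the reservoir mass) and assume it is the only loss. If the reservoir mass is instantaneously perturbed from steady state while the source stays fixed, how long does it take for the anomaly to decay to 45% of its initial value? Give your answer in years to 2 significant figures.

For a linear reservoir the anomaly decays as exp(−t/τ) with τ = M/F = 615200/168.7 = 3647 yr.
exp(−t/τ) = 0.45 ⇒ t = −τ ln(0.45) = 3647 × 0.7985 = 2912 yr.

2900 yr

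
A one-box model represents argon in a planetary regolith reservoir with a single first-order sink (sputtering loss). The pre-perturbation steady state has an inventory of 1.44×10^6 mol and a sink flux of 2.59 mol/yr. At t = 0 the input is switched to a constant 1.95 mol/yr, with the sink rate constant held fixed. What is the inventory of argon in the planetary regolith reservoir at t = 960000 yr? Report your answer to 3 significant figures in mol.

1.15×10^6 mol

The sink rate constant is k = F₀/M₀ = 2.59/1.44×10^6 = 1.799×10^-6 yr⁻¹.
Solving dM/dt = F₁ − kM with M(0) = M₀ gives M(t) = F₁/k + (M₀ − F₁/k)·e^(−kt).
F₁/k = 1.95/1.799×10^-6 = 1.0842×10^6 mol; kt = 1.799×10^-6 × 960000 = 1.727, e^(−kt) = 0.1779.
M(960000) = 1.0842×10^6 + (1.44×10^6 − 1.0842×10^6) × 0.1779 = 1.0842×10^6 + 63290 = 1.1475×10^6 mol.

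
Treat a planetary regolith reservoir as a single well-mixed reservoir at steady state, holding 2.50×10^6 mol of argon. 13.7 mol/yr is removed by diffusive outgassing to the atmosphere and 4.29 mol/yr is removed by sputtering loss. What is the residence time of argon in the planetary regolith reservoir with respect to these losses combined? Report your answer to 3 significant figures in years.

139000 yr

Total removal = 13.70 + 4.290 = 17.990 mol/yr.
τ = M / ΣF_out = 2.50×10^6 / 17.990 = 139000 yr.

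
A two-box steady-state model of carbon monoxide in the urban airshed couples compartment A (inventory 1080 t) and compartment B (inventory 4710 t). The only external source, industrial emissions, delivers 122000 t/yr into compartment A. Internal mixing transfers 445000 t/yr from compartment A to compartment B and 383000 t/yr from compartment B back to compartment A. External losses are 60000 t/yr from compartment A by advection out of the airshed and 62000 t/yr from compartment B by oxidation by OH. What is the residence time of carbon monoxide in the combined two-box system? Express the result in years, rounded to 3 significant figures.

For the system as a whole, the A↔B exchange is internal and contributes nothing to the throughput; only the external sinks remove mass.
M_total = 1080 + 4710 = 5790.0 t.
ΣF_external_out = 60000 + 62000 = 122000 t/yr.
τ = M_total / ΣF_ext = 5790.0 / 122000 = 0.04746 yr.

0.0475 yr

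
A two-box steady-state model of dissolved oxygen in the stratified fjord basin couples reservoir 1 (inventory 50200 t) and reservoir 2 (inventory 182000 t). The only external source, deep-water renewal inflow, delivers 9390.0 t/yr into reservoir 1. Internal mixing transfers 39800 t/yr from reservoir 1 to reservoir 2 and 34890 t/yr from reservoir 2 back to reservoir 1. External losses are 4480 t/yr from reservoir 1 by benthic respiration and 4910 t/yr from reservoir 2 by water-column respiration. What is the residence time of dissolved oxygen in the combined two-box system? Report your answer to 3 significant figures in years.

Treat the two boxes together as one reservoir: the mixing fluxes between them are internal recycling, so τ = ΣM / Σ(external losses).
M_total = 50200 + 182000 = 232200 t.
ΣF_external_out = 4480 + 4910 = 9390.0 t/yr.
τ = M_total / ΣF_ext = 232200 / 9390.0 = 24.73 yr.

24.7 yr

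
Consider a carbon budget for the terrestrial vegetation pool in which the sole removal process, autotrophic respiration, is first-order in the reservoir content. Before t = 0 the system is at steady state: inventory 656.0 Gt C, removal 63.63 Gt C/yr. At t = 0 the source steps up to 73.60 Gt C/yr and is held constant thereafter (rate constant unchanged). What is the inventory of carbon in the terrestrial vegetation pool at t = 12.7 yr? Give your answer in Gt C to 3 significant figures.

729 Gt C

τ = M₀/F₀ = 656.0/63.63 = 10.31 yr; rate constant k = 1/τ.
New steady state M_∞ = F₁/k = F₁·τ = 73.60 × 10.31 = 758.79 Gt C.
M(t) = M_∞ + (M₀ − M_∞)·e^(−t/τ); t/τ = 12.7/10.31 = 1.232, so e^(−t/τ) = 0.2917.
M(t) = 758.79 − 102.8 × 0.2917 = 728.80 Gt C.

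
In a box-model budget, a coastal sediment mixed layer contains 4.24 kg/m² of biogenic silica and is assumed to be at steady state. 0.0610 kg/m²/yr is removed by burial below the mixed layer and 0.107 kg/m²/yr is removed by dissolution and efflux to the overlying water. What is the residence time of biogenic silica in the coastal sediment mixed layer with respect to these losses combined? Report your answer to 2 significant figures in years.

Total removal = 0.06100 + 0.1070 = 0.16800 kg/m²/yr.
τ = M / ΣF_out = 4.24 / 0.16800 = 25.24 yr.

25 yr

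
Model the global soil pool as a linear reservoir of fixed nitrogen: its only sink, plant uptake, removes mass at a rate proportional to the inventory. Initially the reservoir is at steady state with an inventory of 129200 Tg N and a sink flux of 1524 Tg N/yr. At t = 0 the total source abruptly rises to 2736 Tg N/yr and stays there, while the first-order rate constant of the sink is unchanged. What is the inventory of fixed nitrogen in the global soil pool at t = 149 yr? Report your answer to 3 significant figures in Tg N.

214000 Tg N

Residence time τ = M₀/F₀ = 84.78 yr. The eventual steady state is M_∞ = M₀·(F₁/F₀) = 129200 × 2736/1524 = 231950 Tg N.
The anomaly ΔM(t) = M(t) − M_∞ decays as ΔM₀·e^(−t/τ) with ΔM₀ = 129200 − 231950 = −102700 Tg N.
At t = 149 yr, e^(−t/τ) = e^(−1.758) = 0.1725, so ΔM = −17720 Tg N and M = 231950 − 17720 = 214230 Tg N.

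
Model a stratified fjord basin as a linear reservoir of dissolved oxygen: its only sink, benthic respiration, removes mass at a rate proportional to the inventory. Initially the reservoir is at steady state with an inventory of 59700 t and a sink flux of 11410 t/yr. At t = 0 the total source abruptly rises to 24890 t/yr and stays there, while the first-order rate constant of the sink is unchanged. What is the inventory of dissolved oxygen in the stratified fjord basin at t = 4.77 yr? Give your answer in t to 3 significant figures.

102000 t

Residence time τ = M₀/F₀ = 5.232 yr. The eventual steady state is M_∞ = M₀·(F₁/F₀) = 59700 × 24890/11410 = 130230 t.
The anomaly ΔM(t) = M(t) − M_∞ decays as ΔM₀·e^(−t/τ) with ΔM₀ = 59700 − 130230 = −70530 t.
At t = 4.77 yr, e^(−t/τ) = e^(−0.9117) = 0.4019, so ΔM = −28340 t and M = 130230 − 28340 = 101890 t.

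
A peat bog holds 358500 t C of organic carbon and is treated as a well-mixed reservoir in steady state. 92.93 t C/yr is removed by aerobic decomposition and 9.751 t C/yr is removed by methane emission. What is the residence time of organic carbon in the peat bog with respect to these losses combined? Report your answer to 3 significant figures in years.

Total removal = 92.93 + 9.751 = 102.68 t C/yr.
τ = M / ΣF_out = 358500 / 102.68 = 3491 yr.

3490 yr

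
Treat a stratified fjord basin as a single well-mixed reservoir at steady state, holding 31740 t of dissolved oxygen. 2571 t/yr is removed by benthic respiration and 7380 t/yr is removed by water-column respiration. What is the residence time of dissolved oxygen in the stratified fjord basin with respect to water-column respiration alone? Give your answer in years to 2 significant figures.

Residence time with respect to a single sink: τ = M / F_sink.
τ = 31740 / 7380 = 4.301 yr.

4.3 yr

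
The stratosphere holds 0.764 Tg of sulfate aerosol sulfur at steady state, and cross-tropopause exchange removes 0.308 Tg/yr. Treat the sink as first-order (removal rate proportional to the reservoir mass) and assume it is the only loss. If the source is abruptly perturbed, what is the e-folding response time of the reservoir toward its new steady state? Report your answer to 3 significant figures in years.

2.48 yr

For a linear reservoir the response time equals the residence time τ = M/F.
τ = 0.764 / 0.308 = 2.481 yr.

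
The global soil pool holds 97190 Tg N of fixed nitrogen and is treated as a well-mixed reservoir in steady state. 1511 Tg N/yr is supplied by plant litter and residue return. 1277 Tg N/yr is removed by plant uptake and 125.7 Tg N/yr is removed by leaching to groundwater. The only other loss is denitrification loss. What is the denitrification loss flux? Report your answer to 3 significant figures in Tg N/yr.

At steady state ΣF_in = ΣF_out.
ΣF_in = 1511.0 Tg N/yr.
Denitrification loss flux = ΣF_in − (1277 + 125.7) = 1511.0 − 1403 = 108.3 Tg N/yr.

108 Tg N/yr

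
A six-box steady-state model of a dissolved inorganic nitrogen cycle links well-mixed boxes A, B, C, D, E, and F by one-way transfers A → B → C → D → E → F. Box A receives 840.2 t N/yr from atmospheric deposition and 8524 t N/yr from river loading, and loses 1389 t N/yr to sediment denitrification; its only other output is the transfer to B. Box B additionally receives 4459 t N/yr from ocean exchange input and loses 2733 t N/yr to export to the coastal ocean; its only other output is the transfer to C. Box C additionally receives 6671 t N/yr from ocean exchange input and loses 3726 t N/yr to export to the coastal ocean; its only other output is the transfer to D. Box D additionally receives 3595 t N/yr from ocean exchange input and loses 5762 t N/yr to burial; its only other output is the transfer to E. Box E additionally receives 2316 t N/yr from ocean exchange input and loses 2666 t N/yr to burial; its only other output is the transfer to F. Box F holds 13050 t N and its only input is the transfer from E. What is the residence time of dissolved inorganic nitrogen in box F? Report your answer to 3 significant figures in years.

Box A: F(A→B) = (840.2 + 8524) − 1389 = 7975.2 t N/yr.
Box B: F(B→C) = (7975.2 + 4459) − 2733 = 9701.2 t N/yr.
Box C: F(C→D) = (9701.2 + 6671) − 3726 = 12646 t N/yr.
Box D: F(D→E) = (12646 + 3595) − 5762 = 10479 t N/yr.
Box E: F(E→F) = (10479 + 2316) − 2666 = 10129 t N/yr.
Box F throughput = its input = 10129 t N/yr; τ = 13050 / 10129 = 1.288 yr.

1.29 yr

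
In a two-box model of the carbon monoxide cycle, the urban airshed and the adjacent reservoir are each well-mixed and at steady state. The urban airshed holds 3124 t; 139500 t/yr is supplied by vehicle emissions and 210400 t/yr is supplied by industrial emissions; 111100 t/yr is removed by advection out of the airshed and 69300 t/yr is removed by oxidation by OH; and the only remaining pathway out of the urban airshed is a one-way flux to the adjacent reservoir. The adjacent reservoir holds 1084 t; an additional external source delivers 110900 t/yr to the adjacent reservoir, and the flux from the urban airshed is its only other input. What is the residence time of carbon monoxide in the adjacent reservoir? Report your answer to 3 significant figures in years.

0.00387 yr

Balance the urban airshed: ΣF_in = 139500 + 210400 = 349900 t/yr.
Flux to the adjacent reservoir = ΣF_in − (111100 + 69300) = 169500 t/yr.
Total input to the adjacent reservoir = 169500 + 110900 = 280400 t/yr; at steady state this equals its total output.
τ = M / F = 1084 / 280400 = 0.003866 yr.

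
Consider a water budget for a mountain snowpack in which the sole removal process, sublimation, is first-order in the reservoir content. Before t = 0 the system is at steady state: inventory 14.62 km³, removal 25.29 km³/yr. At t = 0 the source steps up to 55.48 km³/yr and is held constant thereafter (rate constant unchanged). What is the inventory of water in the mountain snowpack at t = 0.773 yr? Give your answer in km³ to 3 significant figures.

27.5 km³

Residence time τ = M₀/F₀ = 0.5781 yr. The eventual steady state is M_∞ = M₀·(F₁/F₀) = 14.62 × 55.48/25.29 = 32.073 km³.
The anomaly ΔM(t) = M(t) − M_∞ decays as ΔM₀·e^(−t/τ) with ΔM₀ = 14.62 − 32.073 = −17.45 km³.
At t = 0.773 yr, e^(−t/τ) = e^(−1.337) = 0.2626, so ΔM = −4.583 km³ and M = 32.073 − 4.583 = 27.490 km³.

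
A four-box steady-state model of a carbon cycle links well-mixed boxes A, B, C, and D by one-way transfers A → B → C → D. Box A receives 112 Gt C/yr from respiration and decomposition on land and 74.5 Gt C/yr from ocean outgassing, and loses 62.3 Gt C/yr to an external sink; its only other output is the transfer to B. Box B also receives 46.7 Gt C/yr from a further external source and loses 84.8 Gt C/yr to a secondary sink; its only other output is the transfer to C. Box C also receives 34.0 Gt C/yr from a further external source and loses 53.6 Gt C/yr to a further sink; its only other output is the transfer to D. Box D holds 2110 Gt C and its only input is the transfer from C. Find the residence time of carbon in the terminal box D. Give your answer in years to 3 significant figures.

31.7 yr

Box A: F(A→B) = (112 + 74.5) − 62.3 = 124.20 Gt C/yr.
Box B: F(B→C) = (124.20 + 46.7) − 84.8 = 86.100 Gt C/yr.
Box C: F(C→D) = (86.100 + 34.0) − 53.6 = 66.500 Gt C/yr.
Box D throughput = its input = 66.500 Gt C/yr; τ = 2110 / 66.500 = 31.73 yr.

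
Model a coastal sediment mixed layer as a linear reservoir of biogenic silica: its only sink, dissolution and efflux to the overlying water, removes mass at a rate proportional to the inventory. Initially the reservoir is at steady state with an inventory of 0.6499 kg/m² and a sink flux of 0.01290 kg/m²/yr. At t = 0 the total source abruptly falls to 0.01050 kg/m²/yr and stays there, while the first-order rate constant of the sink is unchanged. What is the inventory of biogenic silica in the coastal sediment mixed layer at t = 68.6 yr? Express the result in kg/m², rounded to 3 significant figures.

0.560 kg/m²

τ = M₀/F₀ = 0.6499/0.01290 = 50.38 yr; rate constant k = 1/τ.
New steady state M_∞ = F₁/k = F₁·τ = 0.01050 × 50.38 = 0.52899 kg/m².
M(t) = M_∞ + (M₀ − M_∞)·e^(−t/τ); t/τ = 68.6/50.38 = 1.362, so e^(−t/τ) = 0.2562.
M(t) = 0.52899 + 0.1209 × 0.2562 = 0.55997 kg/m².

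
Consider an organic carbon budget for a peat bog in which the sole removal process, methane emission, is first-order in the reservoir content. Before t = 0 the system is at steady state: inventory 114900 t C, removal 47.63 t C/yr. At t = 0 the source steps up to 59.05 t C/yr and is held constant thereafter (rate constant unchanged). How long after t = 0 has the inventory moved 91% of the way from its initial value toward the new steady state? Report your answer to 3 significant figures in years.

τ = M₀/F₀ = 114900/47.63 = 2412 yr.
The remaining gap fraction is e^(−t/τ); 91% covered ⇒ e^(−t/τ) = 0.0900.
t = −τ ln(0.0900) = 2412 × 2.408 = 5809 yr.

5810 yr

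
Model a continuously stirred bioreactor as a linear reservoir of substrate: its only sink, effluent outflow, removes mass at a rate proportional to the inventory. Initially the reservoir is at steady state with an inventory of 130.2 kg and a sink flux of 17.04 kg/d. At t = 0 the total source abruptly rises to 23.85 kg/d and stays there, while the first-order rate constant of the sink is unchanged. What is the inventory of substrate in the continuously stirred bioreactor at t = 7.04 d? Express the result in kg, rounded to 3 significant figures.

162 kg

τ = M₀/F₀ = 130.2/17.04 = 7.641 d; rate constant k = 1/τ.
New steady state M_∞ = F₁/k = F₁·τ = 23.85 × 7.641 = 182.23 kg.
M(t) = M_∞ + (M₀ − M_∞)·e^(−t/τ); t/τ = 7.04/7.641 = 0.9214, so e^(−t/τ) = 0.3980.
M(t) = 182.23 − 52.03 × 0.3980 = 161.53 kg.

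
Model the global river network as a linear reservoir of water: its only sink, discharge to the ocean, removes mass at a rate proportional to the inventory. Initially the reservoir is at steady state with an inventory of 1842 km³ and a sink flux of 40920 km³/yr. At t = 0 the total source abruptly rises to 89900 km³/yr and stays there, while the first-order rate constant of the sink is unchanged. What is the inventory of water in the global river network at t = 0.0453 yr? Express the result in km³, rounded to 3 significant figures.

3240 km³

τ = M₀/F₀ = 1842/40920 = 0.04501 yr; rate constant k = 1/τ.
New steady state M_∞ = F₁/k = F₁·τ = 89900 × 0.04501 = 4046.8 km³.
M(t) = M_∞ + (M₀ − M_∞)·e^(−t/τ); t/τ = 0.0453/0.04501 = 1.006, so e^(−t/τ) = 0.3656.
M(t) = 4046.8 − 2205 × 0.3656 = 3240.8 km³.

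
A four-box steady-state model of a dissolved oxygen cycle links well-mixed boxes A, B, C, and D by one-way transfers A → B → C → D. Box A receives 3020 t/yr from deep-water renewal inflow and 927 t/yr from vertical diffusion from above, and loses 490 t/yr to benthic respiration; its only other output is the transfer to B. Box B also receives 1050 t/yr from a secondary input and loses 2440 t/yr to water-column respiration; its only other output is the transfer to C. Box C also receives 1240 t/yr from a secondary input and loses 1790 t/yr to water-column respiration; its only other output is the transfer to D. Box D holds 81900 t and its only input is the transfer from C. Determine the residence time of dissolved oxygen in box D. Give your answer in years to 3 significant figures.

54.0 yr

Box A: F(A→B) = (3020 + 927) − 490 = 3457.0 t/yr.
Box B: F(B→C) = (3457.0 + 1050) − 2440 = 2067.0 t/yr.
Box C: F(C→D) = (2067.0 + 1240) − 1790 = 1517.0 t/yr.
Box D throughput = its input = 1517.0 t/yr; τ = 81900 / 1517.0 = 53.99 yr.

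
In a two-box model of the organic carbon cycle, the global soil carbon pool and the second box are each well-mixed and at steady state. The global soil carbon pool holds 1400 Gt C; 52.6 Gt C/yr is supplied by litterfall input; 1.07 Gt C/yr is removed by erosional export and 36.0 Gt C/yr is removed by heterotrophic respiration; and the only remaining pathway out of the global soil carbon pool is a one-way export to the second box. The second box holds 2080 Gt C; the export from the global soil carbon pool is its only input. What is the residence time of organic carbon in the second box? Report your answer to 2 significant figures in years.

130 yr

Balance the global soil carbon pool: ΣF_in = 52.600 Gt C/yr.
Export to the second box = ΣF_in − (1.07 + 36.0) = 15.530 Gt C/yr.
At steady state the output of the second box equals its input, 15.530 Gt C/yr.
τ = M / F = 2080 / 15.530 = 133.9 yr.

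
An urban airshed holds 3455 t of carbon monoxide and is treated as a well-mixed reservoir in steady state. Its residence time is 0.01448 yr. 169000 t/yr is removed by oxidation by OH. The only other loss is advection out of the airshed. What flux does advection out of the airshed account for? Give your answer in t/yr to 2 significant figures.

70000 t/yr

Total removal F = M/τ = 3455 / 0.01448 = 238600 t/yr.
Advection out of the airshed = F − (169000) = 238600 − 169000 = 69600 t/yr.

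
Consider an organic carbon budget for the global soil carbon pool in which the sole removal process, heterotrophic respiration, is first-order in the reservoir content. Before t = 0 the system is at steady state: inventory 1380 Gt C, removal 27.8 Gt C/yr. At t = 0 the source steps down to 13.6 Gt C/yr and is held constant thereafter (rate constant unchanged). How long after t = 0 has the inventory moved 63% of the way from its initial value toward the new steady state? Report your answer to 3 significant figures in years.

49.4 yr

τ = M₀/F₀ = 1380/27.8 = 49.64 yr.
The remaining gap fraction is e^(−t/τ); 63% covered ⇒ e^(−t/τ) = 0.370.
t = −τ ln(0.370) = 49.64 × 0.9943 = 49.35 yr.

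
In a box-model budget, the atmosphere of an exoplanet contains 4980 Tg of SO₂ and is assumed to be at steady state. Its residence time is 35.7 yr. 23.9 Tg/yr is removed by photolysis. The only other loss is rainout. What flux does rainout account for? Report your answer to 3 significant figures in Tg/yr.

116 Tg/yr

Total removal F = M/τ = 4980 / 35.7 = 139.5 Tg/yr.
Rainout = F − (23.9) = 139.5 − 23.90 = 115.6 Tg/yr.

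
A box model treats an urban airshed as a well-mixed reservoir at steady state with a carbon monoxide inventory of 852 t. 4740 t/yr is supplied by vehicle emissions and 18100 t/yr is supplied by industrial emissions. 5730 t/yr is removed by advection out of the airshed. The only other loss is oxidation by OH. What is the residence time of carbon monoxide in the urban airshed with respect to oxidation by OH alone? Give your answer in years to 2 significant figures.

At steady state ΣF_in = ΣF_out.
ΣF_in = 4740 + 18100 = 22840 t/yr.
Oxidation by OH flux = ΣF_in − (5730) = 22840 − 5730 = 17110 t/yr.
τ = M / F = 852 / 17110 = 0.04980 yr.

0.050 yr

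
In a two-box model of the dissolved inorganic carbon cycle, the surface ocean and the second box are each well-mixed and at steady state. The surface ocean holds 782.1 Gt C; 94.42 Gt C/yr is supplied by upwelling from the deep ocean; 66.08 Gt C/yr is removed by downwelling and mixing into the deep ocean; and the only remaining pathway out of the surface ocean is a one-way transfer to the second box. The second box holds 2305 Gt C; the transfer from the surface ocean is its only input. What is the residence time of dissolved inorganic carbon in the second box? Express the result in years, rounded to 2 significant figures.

Balance the surface ocean: ΣF_in = 94.420 Gt C/yr.
Transfer to the second box = ΣF_in − (66.08) = 28.340 Gt C/yr.
At steady state the output of the second box equals its input, 28.340 Gt C/yr.
τ = M / F = 2305 / 28.340 = 81.33 yr.

81 yr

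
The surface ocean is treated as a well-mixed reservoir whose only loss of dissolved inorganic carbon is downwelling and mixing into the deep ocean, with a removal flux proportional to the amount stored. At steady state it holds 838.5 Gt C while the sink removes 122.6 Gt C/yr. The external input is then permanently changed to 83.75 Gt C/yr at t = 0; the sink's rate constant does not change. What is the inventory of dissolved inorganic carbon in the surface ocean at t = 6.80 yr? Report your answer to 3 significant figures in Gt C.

τ = M₀/F₀ = 838.5/122.6 = 6.839 yr; rate constant k = 1/τ.
New steady state M_∞ = F₁/k = F₁·τ = 83.75 × 6.839 = 572.79 Gt C.
M(t) = M_∞ + (M₀ − M_∞)·e^(−t/τ); t/τ = 6.80/6.839 = 0.9943, so e^(−t/τ) = 0.3700.
M(t) = 572.79 + 265.7 × 0.3700 = 671.10 Gt C.

671 Gt C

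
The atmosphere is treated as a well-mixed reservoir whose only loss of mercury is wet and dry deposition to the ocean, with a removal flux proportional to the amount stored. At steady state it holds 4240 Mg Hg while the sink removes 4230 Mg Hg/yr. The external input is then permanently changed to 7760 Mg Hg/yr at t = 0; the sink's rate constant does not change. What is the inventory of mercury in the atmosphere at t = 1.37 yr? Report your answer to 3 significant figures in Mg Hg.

6880 Mg Hg

τ = M₀/F₀ = 4240/4230 = 1.002 yr; rate constant k = 1/τ.
New steady state M_∞ = F₁/k = F₁·τ = 7760 × 1.002 = 7778.3 Mg Hg.
M(t) = M_∞ + (M₀ − M_∞)·e^(−t/τ); t/τ = 1.37/1.002 = 1.367, so e^(−t/τ) = 0.2549.
M(t) = 7778.3 − 3538 × 0.2549 = 6876.3 Mg Hg.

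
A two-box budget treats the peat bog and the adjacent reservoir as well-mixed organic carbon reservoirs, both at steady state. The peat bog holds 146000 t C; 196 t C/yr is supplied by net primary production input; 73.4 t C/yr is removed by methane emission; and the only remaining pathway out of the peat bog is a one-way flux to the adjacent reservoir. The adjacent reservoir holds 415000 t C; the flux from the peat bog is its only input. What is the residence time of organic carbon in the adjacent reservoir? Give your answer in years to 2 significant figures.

3400 yr

Balance the peat bog: ΣF_in = 196.00 t C/yr.
Flux to the adjacent reservoir = ΣF_in − (73.4) = 122.60 t C/yr.
At steady state the output of the adjacent reservoir equals its input, 122.60 t C/yr.
τ = M / F = 415000 / 122.60 = 3385 yr.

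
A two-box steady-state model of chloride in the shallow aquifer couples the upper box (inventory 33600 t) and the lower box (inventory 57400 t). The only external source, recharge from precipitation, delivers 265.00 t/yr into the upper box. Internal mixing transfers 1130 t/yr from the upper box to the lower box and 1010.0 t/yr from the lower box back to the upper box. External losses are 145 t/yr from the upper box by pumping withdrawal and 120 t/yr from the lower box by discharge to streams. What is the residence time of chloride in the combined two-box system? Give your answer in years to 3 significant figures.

Treat the two boxes together as one reservoir: the mixing fluxes between them are internal recycling, so τ = ΣM / Σ(external losses).
M_total = 33600 + 57400 = 91000 t.
ΣF_external_out = 145 + 120 = 265.00 t/yr.
τ = M_total / ΣF_ext = 91000 / 265.00 = 343.4 yr.

343 yr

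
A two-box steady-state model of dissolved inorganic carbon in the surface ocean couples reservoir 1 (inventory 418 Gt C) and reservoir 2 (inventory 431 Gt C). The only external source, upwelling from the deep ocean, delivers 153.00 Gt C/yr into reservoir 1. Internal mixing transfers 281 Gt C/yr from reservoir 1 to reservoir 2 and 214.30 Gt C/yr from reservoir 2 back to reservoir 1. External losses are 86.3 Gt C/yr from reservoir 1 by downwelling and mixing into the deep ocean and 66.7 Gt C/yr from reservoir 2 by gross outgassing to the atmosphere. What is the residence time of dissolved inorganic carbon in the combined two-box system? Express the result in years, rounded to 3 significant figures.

5.55 yr

For the system as a whole, the A↔B exchange is internal and contributes nothing to the throughput; only the external sinks remove mass.
M_total = 418 + 431 = 849.00 Gt C.
ΣF_external_out = 86.3 + 66.7 = 153.00 Gt C/yr.
τ = M_total / ΣF_ext = 849.00 / 153.00 = 5.549 yr.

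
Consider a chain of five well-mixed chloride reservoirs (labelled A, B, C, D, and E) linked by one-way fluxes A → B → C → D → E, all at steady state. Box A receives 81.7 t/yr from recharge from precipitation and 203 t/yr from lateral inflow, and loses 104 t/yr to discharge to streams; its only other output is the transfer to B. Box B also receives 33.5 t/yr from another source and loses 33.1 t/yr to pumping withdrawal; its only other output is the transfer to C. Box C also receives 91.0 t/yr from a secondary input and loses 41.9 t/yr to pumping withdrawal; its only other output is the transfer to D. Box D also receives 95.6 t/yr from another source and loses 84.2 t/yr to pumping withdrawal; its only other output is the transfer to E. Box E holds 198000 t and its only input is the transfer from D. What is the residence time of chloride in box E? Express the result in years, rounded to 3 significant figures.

Box A: F(A→B) = (81.7 + 203) − 104 = 180.70 t/yr.
Box B: F(B→C) = (180.70 + 33.5) − 33.1 = 181.10 t/yr.
Box C: F(C→D) = (181.10 + 91.0) − 41.9 = 230.20 t/yr.
Box D: F(D→E) = (230.20 + 95.6) − 84.2 = 241.60 t/yr.
Box E throughput = its input = 241.60 t/yr; τ = 198000 / 241.60 = 819.5 yr.

820 yr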